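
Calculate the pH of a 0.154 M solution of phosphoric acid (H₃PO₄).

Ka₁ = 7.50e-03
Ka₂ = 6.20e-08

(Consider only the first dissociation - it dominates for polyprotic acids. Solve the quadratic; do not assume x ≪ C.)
pH = 1.52

x² + Ka₁·x − Ka₁·C = 0 with Ka₁ = 7.50e-03, C = 0.154.
x = (−Ka₁ + √(Ka₁² + 4·Ka₁·C))/2 = 3.0442e-02 M, so pH = 1.52.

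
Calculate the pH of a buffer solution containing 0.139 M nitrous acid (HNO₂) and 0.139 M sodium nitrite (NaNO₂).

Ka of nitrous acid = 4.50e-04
pH = 3.35

pKa = -log(4.50e-04) = 3.35. pH = pKa + log([A⁻]/[HA]) = 3.35 + log(0.139/0.139)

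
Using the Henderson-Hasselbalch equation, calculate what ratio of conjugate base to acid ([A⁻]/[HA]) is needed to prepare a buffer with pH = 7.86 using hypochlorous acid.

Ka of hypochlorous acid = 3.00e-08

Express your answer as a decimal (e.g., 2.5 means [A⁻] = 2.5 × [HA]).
[A⁻]/[HA] = 2.173

pKa = −log(3.00e-08) = 7.5229. pH = pKa + log([A⁻]/[HA]). 7.86 = 7.5229 + log(ratio). log(ratio) = 7.86 − 7.5229 = 0.3371. ratio = 10^(0.3371) = 2.173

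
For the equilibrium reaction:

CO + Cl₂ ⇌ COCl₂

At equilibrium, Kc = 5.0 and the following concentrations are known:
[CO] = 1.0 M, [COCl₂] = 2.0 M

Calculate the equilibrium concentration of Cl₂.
[Cl₂] = 0.4000 M

Kc = ([COCl₂]) / ([CO] × [Cl₂]) = 5.0
[Cl₂]^1 = (product terms)/(Kc · other reactant terms) = 2 / (5.0 · 1) = 0.4
[Cl₂] = 0.4000 M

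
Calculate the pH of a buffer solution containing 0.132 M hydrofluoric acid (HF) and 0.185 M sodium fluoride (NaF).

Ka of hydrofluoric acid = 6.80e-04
pH = 3.31

pKa = -log(6.80e-04) = 3.17. pH = pKa + log([A⁻]/[HA]) = 3.17 + log(0.185/0.132)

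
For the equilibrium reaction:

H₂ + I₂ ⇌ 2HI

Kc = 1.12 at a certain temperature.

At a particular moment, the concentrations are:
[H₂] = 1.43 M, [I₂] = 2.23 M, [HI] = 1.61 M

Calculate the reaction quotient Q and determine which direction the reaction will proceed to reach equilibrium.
Q = 0.813, Q < K, reaction proceeds forward (toward products)

Q = ([HI]^2) / ([H₂] × [I₂])
  = ((1.61)^2) / ((1.43)·(2.23)) = 2.5921/3.1889 = 0.8129
Since Q = 0.8129 < Kc = 1.12, the reaction proceeds forward (toward products) to reach equilibrium.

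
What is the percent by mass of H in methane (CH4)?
Mass of H in formula = 1.008 × 4 = 4.032 g/mol
Molar mass = 16.04 g/mol
% H = (4.032/16.04) × 100% = 25.14%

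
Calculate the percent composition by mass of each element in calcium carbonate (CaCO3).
Ca: 40.04%, C: 12.00%, O: 47.96%

Molar mass of CaCO3 = 100.09 g/mol
% Ca = (1 × 40.08) / 100.09 × 100% = 40.08 / 100.09 × 100% = 40.04%
% C = (1 × 12.01) / 100.09 × 100% = 12.01 / 100.09 × 100% = 12.00%
% O = (3 × 16.0) / 100.09 × 100% = 48 / 100.09 × 100% = 47.96%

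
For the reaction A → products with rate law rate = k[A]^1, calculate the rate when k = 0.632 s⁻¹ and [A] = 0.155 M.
0.09796 M/s

rate = k·[A]^1 = 0.632·(0.155)^1 = 0.632·0.155 = 0.09796 M/s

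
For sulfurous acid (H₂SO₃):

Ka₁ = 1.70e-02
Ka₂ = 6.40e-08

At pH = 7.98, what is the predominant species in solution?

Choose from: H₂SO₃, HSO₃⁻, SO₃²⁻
SO₃²⁻

pKa1 = 1.77, pKa2 = 7.19. Each pKa is the crossover between adjacent species; pH = 7.98 lies in the region where SO₃²⁻ predominates.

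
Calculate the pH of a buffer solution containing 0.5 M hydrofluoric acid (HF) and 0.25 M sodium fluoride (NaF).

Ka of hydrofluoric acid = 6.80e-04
pH = 2.87

pKa = -log(6.80e-04) = 3.17. pH = pKa + log([A⁻]/[HA]) = 3.17 + log(0.25/0.5)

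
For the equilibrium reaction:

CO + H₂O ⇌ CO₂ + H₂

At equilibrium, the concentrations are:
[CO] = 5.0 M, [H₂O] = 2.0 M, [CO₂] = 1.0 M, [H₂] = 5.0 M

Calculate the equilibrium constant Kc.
K_c = 0.5000

Kc = ([CO₂] × [H₂]) / ([CO] × [H₂O])
   = ((1.0)·(5.0)) / ((5.0)·(2.0))
   = 5 / 10 = 0.5000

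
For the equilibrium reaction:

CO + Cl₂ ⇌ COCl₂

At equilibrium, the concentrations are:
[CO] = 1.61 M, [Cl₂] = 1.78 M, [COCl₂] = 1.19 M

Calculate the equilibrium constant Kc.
K_c = 0.4152

Kc = ([COCl₂]) / ([CO] × [Cl₂])
   = ((1.19)) / ((1.61)·(1.78))
   = 1.19 / 2.8658 = 0.4152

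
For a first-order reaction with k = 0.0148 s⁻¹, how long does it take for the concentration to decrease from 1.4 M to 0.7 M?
46.83 s

From ln[A] = ln[A]₀ - k·t: t = ln([A]₀/[A])/k = ln(1.4/0.7)/0.0148 = ln(2.0000)/0.0148 = 0.6931/0.0148 = 46.83 s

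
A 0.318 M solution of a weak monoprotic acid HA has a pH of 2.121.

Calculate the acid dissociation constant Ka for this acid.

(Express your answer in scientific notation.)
K_a = 1.85e-04

[H⁺] = 10^(−pH) = 10^(−2.121) = 7.568e-03 M. For HA ⇌ H⁺ + A⁻, Ka = x²/(C − x) = (7.568e-03)²/(0.318 − 7.568e-03) = 1.85e-04.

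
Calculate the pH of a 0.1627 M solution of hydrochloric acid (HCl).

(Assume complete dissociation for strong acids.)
pH = 0.79

[H⁺] = 0.1627 M for strong acid. pH = -log[H⁺] = -log(0.1627)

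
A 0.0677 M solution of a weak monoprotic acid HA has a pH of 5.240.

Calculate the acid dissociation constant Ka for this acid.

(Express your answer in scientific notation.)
K_a = 4.89e-10

[H⁺] = 10^(−pH) = 10^(−5.240) = 5.754e-06 M. For HA ⇌ H⁺ + A⁻, Ka = x²/(C − x) = (5.754e-06)²/(0.0677 − 5.754e-06) = 4.89e-10.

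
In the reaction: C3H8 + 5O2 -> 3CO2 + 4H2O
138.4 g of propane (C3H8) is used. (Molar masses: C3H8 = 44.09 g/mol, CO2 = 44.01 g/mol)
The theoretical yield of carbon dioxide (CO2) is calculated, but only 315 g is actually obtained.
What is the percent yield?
Moles of C3H8 = 138.4 g ÷ 44.09 g/mol = 3.13903 mol
Mole ratio: 3 mol CO2 / 1 mol C3H8
Moles of CO2 = 3.13903 × (3/1) = 9.4171 mol
Theoretical yield = 9.4171 mol × 44.01 g/mol = 414.45 g
Actual yield = 315 g
Percent yield = (315 / 414.45) × 100% = 76.0%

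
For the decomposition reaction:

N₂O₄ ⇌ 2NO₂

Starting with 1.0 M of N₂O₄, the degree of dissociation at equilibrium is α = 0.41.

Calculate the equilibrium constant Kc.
K_c = 1.1397

x = α·[A]₀ = 0.41 × 1.0 = 0.41 M dissociated.
At eq: [N₂O₄] = 1.0 − 0.41 = 0.59 M; [NO₂] = 2x = 0.82 M.
Kc = [NO₂]²/[N₂O₄] = (0.82)²/0.59 = 1.14.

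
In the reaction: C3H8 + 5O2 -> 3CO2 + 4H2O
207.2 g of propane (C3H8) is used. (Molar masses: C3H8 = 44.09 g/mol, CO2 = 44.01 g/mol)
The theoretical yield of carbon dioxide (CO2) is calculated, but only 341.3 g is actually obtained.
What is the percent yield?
Moles of C3H8 = 207.2 g ÷ 44.09 g/mol = 4.69948 mol
Mole ratio: 3 mol CO2 / 1 mol C3H8
Moles of CO2 = 4.69948 × (3/1) = 14.0984 mol
Theoretical yield = 14.0984 mol × 44.01 g/mol = 620.47 g
Actual yield = 341.3 g
Percent yield = (341.3 / 620.47) × 100% = 55.0%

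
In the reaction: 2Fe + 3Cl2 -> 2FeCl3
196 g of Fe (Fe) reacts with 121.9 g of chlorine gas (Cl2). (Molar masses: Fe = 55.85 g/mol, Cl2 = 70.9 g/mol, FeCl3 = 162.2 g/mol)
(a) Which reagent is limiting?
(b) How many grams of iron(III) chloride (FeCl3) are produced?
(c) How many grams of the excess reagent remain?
(a) Cl2, (b) 185.9 g, (c) 132 g

Moles of Fe = 196 g ÷ 55.85 g/mol = 3.5094 mol
Moles of Cl2 = 121.9 g ÷ 70.9 g/mol = 1.71932 mol
Moles ÷ coefficient: Fe: 3.5094/2 = 1.755, Cl2: 1.71932/3 = 0.5731
(a) Cl2 has the smaller value, so Cl2 is the limiting reagent.
(b) Moles of FeCl3 = 1.71932 mol Cl2 × (2/3) = 1.14622 mol; mass = 1.14622 mol × 162.2 g/mol = 185.9 g
(c) Fe consumed = 1.71932 × (2/3) = 1.14622 mol; remaining = 3.5094 − 1.14622 = 2.36318 mol; mass = 2.36318 mol × 55.85 g/mol = 132 g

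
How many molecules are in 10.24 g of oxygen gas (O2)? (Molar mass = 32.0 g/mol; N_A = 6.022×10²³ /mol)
Moles = 10.24 g ÷ 32.0 g/mol = 0.32 mol
Molecules = 0.32 mol × 6.022×10²³ /mol = 1.927e+23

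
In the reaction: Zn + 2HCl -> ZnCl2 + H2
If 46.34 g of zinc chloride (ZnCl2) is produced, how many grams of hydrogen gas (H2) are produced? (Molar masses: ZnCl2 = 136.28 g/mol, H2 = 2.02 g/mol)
Moles of ZnCl2 = 46.34 g ÷ 136.28 g/mol = 0.340035 mol
Mole ratio: 1 mol H2 / 1 mol ZnCl2
Moles of H2 = 0.340035 × (1/1) = 0.340035 mol
Mass of H2 = 0.340035 mol × 2.02 g/mol = 0.6869 g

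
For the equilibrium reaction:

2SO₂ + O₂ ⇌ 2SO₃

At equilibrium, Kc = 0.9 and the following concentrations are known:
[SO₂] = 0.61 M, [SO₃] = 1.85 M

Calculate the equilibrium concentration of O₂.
[O₂] = 10.2198 M

Kc = ([SO₃]^2) / ([SO₂]^2 × [O₂]) = 0.9
[O₂]^1 = (product terms)/(Kc · other reactant terms) = 3.4225 / (0.9 · 0.3721) = 10.22
[O₂] = 10.2198 M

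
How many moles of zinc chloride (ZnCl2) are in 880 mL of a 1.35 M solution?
Moles = Molarity × Volume (L)
Moles = 1.35 M × 0.88 L = 1.188 mol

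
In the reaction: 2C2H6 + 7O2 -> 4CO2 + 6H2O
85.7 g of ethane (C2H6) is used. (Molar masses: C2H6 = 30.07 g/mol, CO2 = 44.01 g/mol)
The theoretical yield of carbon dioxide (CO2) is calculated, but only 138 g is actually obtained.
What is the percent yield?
Moles of C2H6 = 85.7 g ÷ 30.07 g/mol = 2.85002 mol
Mole ratio: 4 mol CO2 / 2 mol C2H6
Moles of CO2 = 2.85002 × (4/2) = 5.70003 mol
Theoretical yield = 5.70003 mol × 44.01 g/mol = 250.86 g
Actual yield = 138 g
Percent yield = (138 / 250.86) × 100% = 55.0%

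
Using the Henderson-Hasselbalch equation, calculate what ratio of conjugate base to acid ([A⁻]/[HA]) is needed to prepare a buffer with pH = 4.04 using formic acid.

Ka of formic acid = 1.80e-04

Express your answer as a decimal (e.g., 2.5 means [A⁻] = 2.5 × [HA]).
[A⁻]/[HA] = 1.974

pKa = −log(1.80e-04) = 3.7447. pH = pKa + log([A⁻]/[HA]). 4.04 = 3.7447 + log(ratio). log(ratio) = 4.04 − 3.7447 = 0.2953. ratio = 10^(0.2953) = 1.974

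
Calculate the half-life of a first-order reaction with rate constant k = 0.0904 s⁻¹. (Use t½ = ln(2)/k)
7.67 s

t½ = ln(2)/k = 0.6931/0.0904 = 7.67 s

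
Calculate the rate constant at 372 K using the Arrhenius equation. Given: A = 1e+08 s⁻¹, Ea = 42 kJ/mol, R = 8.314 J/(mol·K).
1.27e+02 s⁻¹

k = A·exp(-Ea/(R·T)) = 1e+08·exp(-42000/(8.314·372)) = 1e+08·exp(-13.5799) = 1e+08·1.2657e-06 = 1.27e+02 s⁻¹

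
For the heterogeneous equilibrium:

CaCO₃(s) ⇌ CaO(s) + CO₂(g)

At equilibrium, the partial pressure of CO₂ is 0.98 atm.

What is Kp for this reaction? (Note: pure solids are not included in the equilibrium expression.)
K_p = 0.98

Solids (CaCO₃, CaO) have activity 1 and are excluded.
Kp = P(CO₂) = 0.98.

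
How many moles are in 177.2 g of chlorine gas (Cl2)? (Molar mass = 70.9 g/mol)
Moles = 177.2 g ÷ 70.9 g/mol = 2.499 mol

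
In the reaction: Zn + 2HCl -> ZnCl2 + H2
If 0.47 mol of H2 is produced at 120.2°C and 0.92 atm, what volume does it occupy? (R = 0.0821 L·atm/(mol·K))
T = 120.2°C + 273.15 = 393.35 K
V = nRT/P = (0.47 × 0.0821 × 393.35) / 0.92
V = 16.50 L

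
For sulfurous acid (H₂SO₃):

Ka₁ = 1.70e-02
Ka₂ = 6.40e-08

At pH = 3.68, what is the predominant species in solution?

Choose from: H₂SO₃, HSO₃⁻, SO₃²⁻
HSO₃⁻

pKa1 = 1.77, pKa2 = 7.19. Each pKa is the crossover between adjacent species; pH = 3.68 lies in the region where HSO₃⁻ predominates.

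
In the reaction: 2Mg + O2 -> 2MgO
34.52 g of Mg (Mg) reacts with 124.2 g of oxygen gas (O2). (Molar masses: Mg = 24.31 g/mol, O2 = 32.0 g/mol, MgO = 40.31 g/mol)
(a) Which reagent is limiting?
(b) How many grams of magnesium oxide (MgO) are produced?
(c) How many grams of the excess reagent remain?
(a) Mg, (b) 57.24 g, (c) 101.5 g

Moles of Mg = 34.52 g ÷ 24.31 g/mol = 1.41999 mol
Moles of O2 = 124.2 g ÷ 32.0 g/mol = 3.88125 mol
Moles ÷ coefficient: Mg: 1.41999/2 = 0.71, O2: 3.88125/1 = 3.881
(a) Mg has the smaller value, so Mg is the limiting reagent.
(b) Moles of MgO = 1.41999 mol Mg × (2/2) = 1.41999 mol; mass = 1.41999 mol × 40.31 g/mol = 57.24 g
(c) O2 consumed = 1.41999 × (1/2) = 0.709996 mol; remaining = 3.88125 − 0.709996 = 3.17125 mol; mass = 3.17125 mol × 32.0 g/mol = 101.5 g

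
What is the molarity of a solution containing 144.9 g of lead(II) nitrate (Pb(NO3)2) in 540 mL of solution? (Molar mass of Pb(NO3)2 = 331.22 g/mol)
Moles of Pb(NO3)2 = 144.9 g ÷ 331.22 g/mol = 0.437474 mol
Volume = 540 mL = 0.54 L
Molarity = 0.437474 mol ÷ 0.54 L = 0.8101 M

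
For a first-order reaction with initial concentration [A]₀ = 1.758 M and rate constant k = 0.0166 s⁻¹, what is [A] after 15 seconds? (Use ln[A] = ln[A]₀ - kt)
1.3705 M

ln[A] = ln[A]₀ - k·t = ln(1.758) - (0.0166)·(15) = 0.5642 - 0.2490 = 0.3152
[A] = e^(0.3152) = 1.3705 M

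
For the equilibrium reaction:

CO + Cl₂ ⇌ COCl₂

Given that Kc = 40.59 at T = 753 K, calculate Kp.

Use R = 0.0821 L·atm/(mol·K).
K_p = 0.6566

Δn = (moles gaseous products) − (moles gaseous reactants) = -1
T = 753 K; RT = 0.0821 × 753 = 61.8213
Kp = Kc·(RT)^Δn = 40.59 × (61.8213)^-1 = 40.59 × 0.0161757 = 0.6566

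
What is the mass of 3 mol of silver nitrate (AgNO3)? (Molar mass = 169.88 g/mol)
Mass = 3 mol × 169.88 g/mol = 509.6 g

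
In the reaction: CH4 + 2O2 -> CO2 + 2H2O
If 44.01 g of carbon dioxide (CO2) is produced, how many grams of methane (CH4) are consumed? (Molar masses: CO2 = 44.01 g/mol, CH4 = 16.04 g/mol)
Moles of CO2 = 44.01 g ÷ 44.01 g/mol = 1 mol
Mole ratio: 1 mol CH4 / 1 mol CO2
Moles of CH4 = 1 × (1/1) = 1 mol
Mass of CH4 = 1 mol × 16.04 g/mol = 16.04 g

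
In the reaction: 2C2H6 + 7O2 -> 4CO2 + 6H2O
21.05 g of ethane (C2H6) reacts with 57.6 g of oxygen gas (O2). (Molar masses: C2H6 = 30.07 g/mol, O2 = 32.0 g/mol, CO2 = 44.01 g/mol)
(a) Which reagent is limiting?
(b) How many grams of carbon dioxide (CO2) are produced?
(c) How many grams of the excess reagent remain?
(a) O2, (b) 45.27 g, (c) 5.585 g

Moles of C2H6 = 21.05 g ÷ 30.07 g/mol = 0.700033 mol
Moles of O2 = 57.6 g ÷ 32.0 g/mol = 1.8 mol
Moles ÷ coefficient: C2H6: 0.700033/2 = 0.35, O2: 1.8/7 = 0.2571
(a) O2 has the smaller value, so O2 is the limiting reagent.
(b) Moles of CO2 = 1.8 mol O2 × (4/7) = 1.02857 mol; mass = 1.02857 mol × 44.01 g/mol = 45.27 g
(c) C2H6 consumed = 1.8 × (2/7) = 0.514286 mol; remaining = 0.700033 − 0.514286 = 0.185748 mol; mass = 0.185748 mol × 30.07 g/mol = 5.585 g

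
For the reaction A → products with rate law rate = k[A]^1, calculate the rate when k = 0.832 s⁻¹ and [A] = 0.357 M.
0.297 M/s

rate = k·[A]^1 = 0.832·(0.357)^1 = 0.832·0.357 = 0.297 M/s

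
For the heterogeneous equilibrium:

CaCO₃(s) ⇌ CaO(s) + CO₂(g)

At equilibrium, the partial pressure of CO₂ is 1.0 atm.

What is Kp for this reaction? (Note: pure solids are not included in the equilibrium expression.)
K_p = 1.0

Solids (CaCO₃, CaO) have activity 1 and are excluded.
Kp = P(CO₂) = 1.0.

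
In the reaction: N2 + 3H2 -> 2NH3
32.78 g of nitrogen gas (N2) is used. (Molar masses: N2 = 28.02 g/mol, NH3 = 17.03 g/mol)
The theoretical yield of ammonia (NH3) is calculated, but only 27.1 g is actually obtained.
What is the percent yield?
Moles of N2 = 32.78 g ÷ 28.02 g/mol = 1.16988 mol
Mole ratio: 2 mol NH3 / 1 mol N2
Moles of NH3 = 1.16988 × (2/1) = 2.33976 mol
Theoretical yield = 2.33976 mol × 17.03 g/mol = 39.846 g
Actual yield = 27.1 g
Percent yield = (27.1 / 39.846) × 100% = 68.0%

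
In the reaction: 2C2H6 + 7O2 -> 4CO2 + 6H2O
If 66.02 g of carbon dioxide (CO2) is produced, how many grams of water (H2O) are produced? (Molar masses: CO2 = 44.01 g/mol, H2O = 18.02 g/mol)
Moles of CO2 = 66.02 g ÷ 44.01 g/mol = 1.50011 mol
Mole ratio: 6 mol H2O / 4 mol CO2
Moles of H2O = 1.50011 × (6/4) = 2.25017 mol
Mass of H2O = 2.25017 mol × 18.02 g/mol = 40.55 g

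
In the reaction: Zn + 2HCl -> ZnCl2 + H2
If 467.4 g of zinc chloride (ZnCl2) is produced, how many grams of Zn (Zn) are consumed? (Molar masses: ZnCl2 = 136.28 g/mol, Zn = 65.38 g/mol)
Moles of ZnCl2 = 467.4 g ÷ 136.28 g/mol = 3.4297 mol
Mole ratio: 1 mol Zn / 1 mol ZnCl2
Moles of Zn = 3.4297 × (1/1) = 3.4297 mol
Mass of Zn = 3.4297 mol × 65.38 g/mol = 224.2 g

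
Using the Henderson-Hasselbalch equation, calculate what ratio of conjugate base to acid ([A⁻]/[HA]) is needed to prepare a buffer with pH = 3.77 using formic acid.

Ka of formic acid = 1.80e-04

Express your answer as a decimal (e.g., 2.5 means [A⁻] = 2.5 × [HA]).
[A⁻]/[HA] = 1.060

pKa = −log(1.80e-04) = 3.7447. pH = pKa + log([A⁻]/[HA]). 3.77 = 3.7447 + log(ratio). log(ratio) = 3.77 − 3.7447 = 0.0253. ratio = 10^(0.0253) = 1.060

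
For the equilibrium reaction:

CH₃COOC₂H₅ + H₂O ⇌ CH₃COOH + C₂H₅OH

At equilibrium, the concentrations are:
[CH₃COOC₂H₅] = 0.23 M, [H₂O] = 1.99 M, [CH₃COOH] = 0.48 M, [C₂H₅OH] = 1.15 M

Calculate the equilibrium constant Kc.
K_c = 1.2060

Kc = ([CH₃COOH] × [C₂H₅OH]) / ([CH₃COOC₂H₅] × [H₂O])
   = ((0.48)·(1.15)) / ((0.23)·(1.99))
   = 0.552 / 0.4577 = 1.2060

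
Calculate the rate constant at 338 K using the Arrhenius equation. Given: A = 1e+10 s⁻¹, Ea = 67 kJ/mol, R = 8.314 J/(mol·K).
4.42e-01 s⁻¹

k = A·exp(-Ea/(R·T)) = 1e+10·exp(-67000/(8.314·338)) = 1e+10·exp(-23.8423) = 1e+10·4.4200e-11 = 4.42e-01 s⁻¹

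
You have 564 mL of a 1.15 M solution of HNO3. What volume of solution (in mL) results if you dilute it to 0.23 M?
Using M₁V₁ = M₂V₂:
1.15 × 564 = 0.23 × V₂
V₂ = (1.15 × 564) / 0.23 = 2820 mL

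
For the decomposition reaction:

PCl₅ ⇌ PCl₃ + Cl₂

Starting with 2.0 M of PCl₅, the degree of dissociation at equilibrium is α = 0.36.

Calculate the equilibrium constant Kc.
K_c = 0.4050

x = α·[A]₀ = 0.36 × 2.0 = 0.72 M dissociated.
At eq: [PCl₅] = 2.0 − 0.72 = 1.28 M; [PCl₃] = [Cl₂] = x = 0.72 M.
Kc = [PCl₃][Cl₂]/[PCl₅] = (0.72)²/1.28 = 0.405.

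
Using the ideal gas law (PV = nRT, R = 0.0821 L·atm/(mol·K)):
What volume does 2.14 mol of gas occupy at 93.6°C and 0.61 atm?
T = 93.6°C + 273.15 = 366.75 K
V = nRT/P = (2.14 × 0.0821 × 366.75) / 0.61
V = 105.63 L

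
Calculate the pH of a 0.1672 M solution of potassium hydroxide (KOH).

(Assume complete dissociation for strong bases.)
pH = 13.22

[OH⁻] = 0.1672 M for strong base. pOH = -log[OH⁻] = 0.78, pH = 14 - pOH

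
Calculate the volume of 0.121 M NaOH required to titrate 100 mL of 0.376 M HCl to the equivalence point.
V_{base} = 310.7 mL

At equivalence: moles acid = moles base.
moles HCl = 0.376 M × 0.1 L = 0.0376 mol
V_NaOH = 0.0376 mol ÷ 0.121 M = 0.3107 L = 310.7 mL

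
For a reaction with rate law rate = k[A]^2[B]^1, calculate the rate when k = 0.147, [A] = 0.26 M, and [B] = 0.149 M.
0.001481 M/s

rate = k·[A]^2·[B]^1 = 0.147·(0.26)^2·(0.149)^1 = 0.147·0.0676·0.149 = 0.001481 M/s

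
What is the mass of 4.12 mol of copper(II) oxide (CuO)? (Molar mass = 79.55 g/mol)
Mass = 4.12 mol × 79.55 g/mol = 327.7 g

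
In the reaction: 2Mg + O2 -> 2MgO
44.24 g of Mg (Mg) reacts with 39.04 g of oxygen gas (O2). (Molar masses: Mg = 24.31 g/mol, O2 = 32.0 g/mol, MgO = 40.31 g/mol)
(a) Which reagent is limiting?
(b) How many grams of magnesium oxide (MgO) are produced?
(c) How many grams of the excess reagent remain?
(a) Mg, (b) 73.36 g, (c) 9.923 g

Moles of Mg = 44.24 g ÷ 24.31 g/mol = 1.81983 mol
Moles of O2 = 39.04 g ÷ 32.0 g/mol = 1.22 mol
Moles ÷ coefficient: Mg: 1.81983/2 = 0.9099, O2: 1.22/1 = 1.22
(a) Mg has the smaller value, so Mg is the limiting reagent.
(b) Moles of MgO = 1.81983 mol Mg × (2/2) = 1.81983 mol; mass = 1.81983 mol × 40.31 g/mol = 73.36 g
(c) O2 consumed = 1.81983 × (1/2) = 0.909914 mol; remaining = 1.22 − 0.909914 = 0.310086 mol; mass = 0.310086 mol × 32.0 g/mol = 9.923 g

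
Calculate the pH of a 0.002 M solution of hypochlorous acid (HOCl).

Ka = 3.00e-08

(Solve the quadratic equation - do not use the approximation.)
pH = 5.11

x² + Ka×x - Ka×C = 0. Using quadratic formula: [H⁺] = 7.7310e-06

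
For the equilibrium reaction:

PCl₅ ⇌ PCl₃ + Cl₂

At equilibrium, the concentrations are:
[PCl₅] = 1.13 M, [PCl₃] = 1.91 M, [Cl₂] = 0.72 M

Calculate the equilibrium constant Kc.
K_c = 1.2170

Kc = ([PCl₃] × [Cl₂]) / ([PCl₅])
   = ((1.91)·(0.72)) / ((1.13))
   = 1.3752 / 1.13 = 1.2170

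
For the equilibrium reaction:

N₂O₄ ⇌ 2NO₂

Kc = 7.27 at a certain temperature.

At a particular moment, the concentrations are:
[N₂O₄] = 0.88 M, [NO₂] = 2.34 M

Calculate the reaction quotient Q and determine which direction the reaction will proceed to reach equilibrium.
Q = 6.222, Q < K, reaction proceeds forward (toward products)

Q = ([NO₂]^2) / ([N₂O₄])
  = ((2.34)^2) / ((0.88)) = 5.4756/0.88 = 6.222
Since Q = 6.222 < Kc = 7.27, the reaction proceeds forward (toward products) to reach equilibrium.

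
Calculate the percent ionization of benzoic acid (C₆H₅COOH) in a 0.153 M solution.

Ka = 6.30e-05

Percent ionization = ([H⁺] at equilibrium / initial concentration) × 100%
Percent ionization = 2.01%

Let x = [H⁺]. Ka = x²/(C - x) ⇒ x² + (6.30e-05)x - (6.30e-05)(0.153) = 0. x = 3.0733e-03. Percent = (3.0733e-03/0.153) × 100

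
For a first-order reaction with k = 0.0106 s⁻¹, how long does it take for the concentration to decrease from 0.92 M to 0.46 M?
65.39 s

From ln[A] = ln[A]₀ - k·t: t = ln([A]₀/[A])/k = ln(0.92/0.46)/0.0106 = ln(2.0000)/0.0106 = 0.6931/0.0106 = 65.39 s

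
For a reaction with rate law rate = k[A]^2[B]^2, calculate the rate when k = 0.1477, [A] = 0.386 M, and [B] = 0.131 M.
0.0003777 M/s

rate = k·[A]^2·[B]^2 = 0.1477·(0.386)^2·(0.131)^2 = 0.1477·0.148996·0.017161 = 0.0003777 M/s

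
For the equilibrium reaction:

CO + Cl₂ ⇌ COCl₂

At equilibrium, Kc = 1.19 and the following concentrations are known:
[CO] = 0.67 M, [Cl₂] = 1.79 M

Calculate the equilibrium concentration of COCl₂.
[COCl₂] = 1.4272 M

Kc = ([COCl₂]) / ([CO] × [Cl₂]) = 1.19
[COCl₂]^1 = Kc · (reactant terms)/(other product terms) = 1.19 · 1.1993 / 1 = 1.4272
[COCl₂] = 1.4272 M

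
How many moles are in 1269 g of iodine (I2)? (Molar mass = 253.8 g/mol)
Moles = 1269 g ÷ 253.8 g/mol = 5 mol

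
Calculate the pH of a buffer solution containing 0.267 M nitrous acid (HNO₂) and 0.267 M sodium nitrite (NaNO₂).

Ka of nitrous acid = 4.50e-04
pH = 3.35

pKa = -log(4.50e-04) = 3.35. pH = pKa + log([A⁻]/[HA]) = 3.35 + log(0.267/0.267)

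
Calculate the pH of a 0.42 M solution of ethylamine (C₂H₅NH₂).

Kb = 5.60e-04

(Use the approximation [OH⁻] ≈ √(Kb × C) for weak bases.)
pH = 12.19

[OH⁻] = √(Kb × C) = √(5.60e-04 × 0.42) = 1.5336e-02. pOH = 1.81, pH = 14 - pOH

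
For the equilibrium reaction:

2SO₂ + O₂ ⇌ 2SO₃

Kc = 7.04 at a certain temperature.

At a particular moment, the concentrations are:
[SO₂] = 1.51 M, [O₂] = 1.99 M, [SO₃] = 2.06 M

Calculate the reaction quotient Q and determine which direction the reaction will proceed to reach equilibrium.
Q = 0.935, Q < K, reaction proceeds forward (toward products)

Q = ([SO₃]^2) / ([SO₂]^2 × [O₂])
  = ((2.06)^2) / ((1.51)^2·(1.99)) = 4.2436/4.5374 = 0.9352
Since Q = 0.9352 < Kc = 7.04, the reaction proceeds forward (toward products) to reach equilibrium.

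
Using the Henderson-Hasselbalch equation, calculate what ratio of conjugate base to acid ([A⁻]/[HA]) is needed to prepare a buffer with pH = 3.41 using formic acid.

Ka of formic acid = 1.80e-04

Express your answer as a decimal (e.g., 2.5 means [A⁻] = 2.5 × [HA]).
[A⁻]/[HA] = 0.463

pKa = −log(1.80e-04) = 3.7447. pH = pKa + log([A⁻]/[HA]). 3.41 = 3.7447 + log(ratio). log(ratio) = 3.41 − 3.7447 = -0.3347. ratio = 10^(-0.3347) = 0.463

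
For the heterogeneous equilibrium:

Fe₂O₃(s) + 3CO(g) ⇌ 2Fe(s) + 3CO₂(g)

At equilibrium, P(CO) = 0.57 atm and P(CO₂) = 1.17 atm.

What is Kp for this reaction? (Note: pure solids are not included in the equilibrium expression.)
K_p = 8.648

Solids (Fe₂O₃, Fe) are excluded.
Kp = P(CO₂)³/P(CO)³ = (1.17)³/(0.57)³ = 1.602/0.1852 = 8.648.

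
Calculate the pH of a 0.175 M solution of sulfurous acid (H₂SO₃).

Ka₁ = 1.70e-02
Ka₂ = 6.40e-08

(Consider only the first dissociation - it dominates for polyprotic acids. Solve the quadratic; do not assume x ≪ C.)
pH = 1.33

x² + Ka₁·x − Ka₁·C = 0 with Ka₁ = 1.70e-02, C = 0.175.
x = (−Ka₁ + √(Ka₁² + 4·Ka₁·C))/2 = 4.6702e-02 M, so pH = 1.33.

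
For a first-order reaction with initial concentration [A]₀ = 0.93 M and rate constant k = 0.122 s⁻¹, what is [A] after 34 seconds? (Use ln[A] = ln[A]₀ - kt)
0.0147 M

ln[A] = ln[A]₀ - k·t = ln(0.93) - (0.122)·(34) = -0.0726 - 4.1480 = -4.2206
[A] = e^(-4.2206) = 0.0147 M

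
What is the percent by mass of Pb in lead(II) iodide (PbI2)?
Mass of Pb in formula = 207.2 × 1 = 207.2 g/mol
Molar mass = 461.0 g/mol
% Pb = (207.2/461.0) × 100% = 44.95%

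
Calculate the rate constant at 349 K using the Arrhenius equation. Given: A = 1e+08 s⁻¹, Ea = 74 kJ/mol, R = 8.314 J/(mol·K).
8.40e-04 s⁻¹

k = A·exp(-Ea/(R·T)) = 1e+08·exp(-74000/(8.314·349)) = 1e+08·exp(-25.5033) = 1e+08·8.3958e-12 = 8.40e-04 s⁻¹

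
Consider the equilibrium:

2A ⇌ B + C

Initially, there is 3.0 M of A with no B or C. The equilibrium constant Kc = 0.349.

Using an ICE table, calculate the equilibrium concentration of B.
[B] = 0.812 M

ICE: [A] = 3.0 − 2x, [B] = [C] = x.
Kc = x²/(3.0 − 2x)² = 0.349 ⇒ √Kc = x/(3.0 − 2x).
x = √0.349·3.0/(1 + 2√0.349) = 0.59076·3.0/2.1815 = 0.81241.
[B] = x = 0.812 M.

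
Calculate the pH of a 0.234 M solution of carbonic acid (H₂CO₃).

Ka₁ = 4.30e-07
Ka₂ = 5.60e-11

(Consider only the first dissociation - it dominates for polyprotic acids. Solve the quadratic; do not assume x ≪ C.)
pH = 3.50

x² + Ka₁·x − Ka₁·C = 0 with Ka₁ = 4.30e-07, C = 0.234.
x = (−Ka₁ + √(Ka₁² + 4·Ka₁·C))/2 = 3.1699e-04 M, so pH = 3.50.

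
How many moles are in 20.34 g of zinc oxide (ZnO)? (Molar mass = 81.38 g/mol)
Moles = 20.34 g ÷ 81.38 g/mol = 0.2499 mol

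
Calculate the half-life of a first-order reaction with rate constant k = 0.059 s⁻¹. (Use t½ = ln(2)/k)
11.75 s

t½ = ln(2)/k = 0.6931/0.059 = 11.75 s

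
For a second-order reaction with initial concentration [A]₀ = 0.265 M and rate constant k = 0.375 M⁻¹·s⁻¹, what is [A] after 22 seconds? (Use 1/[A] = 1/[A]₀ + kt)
0.0832 M

1/[A] = 1/[A]₀ + k·t = 1/0.265 + (0.375)·(22) = 3.7736 + 8.2500 = 12.0236
[A] = 1/12.0236 = 0.0832 M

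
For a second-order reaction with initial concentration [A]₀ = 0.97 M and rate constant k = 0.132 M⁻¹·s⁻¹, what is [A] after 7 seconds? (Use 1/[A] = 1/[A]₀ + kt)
0.5115 M

1/[A] = 1/[A]₀ + k·t = 1/0.97 + (0.132)·(7) = 1.0309 + 0.9240 = 1.9549
[A] = 1/1.9549 = 0.5115 M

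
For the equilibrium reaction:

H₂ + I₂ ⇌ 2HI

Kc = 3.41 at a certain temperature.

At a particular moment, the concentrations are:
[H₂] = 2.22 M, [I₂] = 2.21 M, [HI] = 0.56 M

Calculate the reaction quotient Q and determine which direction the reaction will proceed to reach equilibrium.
Q = 0.064, Q < K, reaction proceeds forward (toward products)

Q = ([HI]^2) / ([H₂] × [I₂])
  = ((0.56)^2) / ((2.22)·(2.21)) = 0.3136/4.9062 = 0.06392
Since Q = 0.06392 < Kc = 3.41, the reaction proceeds forward (toward products) to reach equilibrium.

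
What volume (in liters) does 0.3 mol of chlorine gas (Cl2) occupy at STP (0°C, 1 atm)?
At STP, 1 mol of gas occupies 22.4 L
Volume = 0.3 mol × 22.4 L/mol = 6.72 L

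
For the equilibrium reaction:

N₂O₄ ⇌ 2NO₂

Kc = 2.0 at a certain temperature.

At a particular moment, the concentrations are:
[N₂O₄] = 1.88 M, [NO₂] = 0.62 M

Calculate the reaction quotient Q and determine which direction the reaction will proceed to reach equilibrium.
Q = 0.204, Q < K, reaction proceeds forward (toward products)

Q = ([NO₂]^2) / ([N₂O₄])
  = ((0.62)^2) / ((1.88)) = 0.3844/1.88 = 0.2045
Since Q = 0.2045 < Kc = 2.0, the reaction proceeds forward (toward products) to reach equilibrium.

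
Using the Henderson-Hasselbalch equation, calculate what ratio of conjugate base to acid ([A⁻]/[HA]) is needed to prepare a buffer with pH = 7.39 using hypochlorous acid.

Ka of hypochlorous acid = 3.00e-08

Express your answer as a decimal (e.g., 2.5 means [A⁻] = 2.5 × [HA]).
[A⁻]/[HA] = 0.736

pKa = −log(3.00e-08) = 7.5229. pH = pKa + log([A⁻]/[HA]). 7.39 = 7.5229 + log(ratio). log(ratio) = 7.39 − 7.5229 = -0.1329. ratio = 10^(-0.1329) = 0.736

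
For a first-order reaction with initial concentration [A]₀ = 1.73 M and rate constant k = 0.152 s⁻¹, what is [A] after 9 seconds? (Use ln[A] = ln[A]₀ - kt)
0.4405 M

ln[A] = ln[A]₀ - k·t = ln(1.73) - (0.152)·(9) = 0.5481 - 1.3680 = -0.8199
[A] = e^(-0.8199) = 0.4405 M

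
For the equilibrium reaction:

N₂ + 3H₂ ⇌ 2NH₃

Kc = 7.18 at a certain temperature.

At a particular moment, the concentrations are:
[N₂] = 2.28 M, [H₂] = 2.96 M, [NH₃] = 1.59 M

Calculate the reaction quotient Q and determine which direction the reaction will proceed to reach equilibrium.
Q = 0.043, Q < K, reaction proceeds forward (toward products)

Q = ([NH₃]^2) / ([N₂] × [H₂]^3)
  = ((1.59)^2) / ((2.28)·(2.96)^3) = 2.5281/59.13 = 0.04275
Since Q = 0.04275 < Kc = 7.18, the reaction proceeds forward (toward products) to reach equilibrium.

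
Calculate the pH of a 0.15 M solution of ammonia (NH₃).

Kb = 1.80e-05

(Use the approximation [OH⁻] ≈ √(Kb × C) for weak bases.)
pH = 11.22

[OH⁻] = √(Kb × C) = √(1.80e-05 × 0.15) = 1.6432e-03. pOH = 2.78, pH = 14 - pOH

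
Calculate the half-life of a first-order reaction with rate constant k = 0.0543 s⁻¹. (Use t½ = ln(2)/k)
12.77 s

t½ = ln(2)/k = 0.6931/0.0543 = 12.77 s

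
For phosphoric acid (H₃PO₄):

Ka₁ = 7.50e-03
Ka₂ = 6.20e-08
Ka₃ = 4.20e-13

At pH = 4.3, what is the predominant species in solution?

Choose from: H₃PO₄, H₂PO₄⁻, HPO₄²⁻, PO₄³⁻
H₂PO₄⁻

pKa1 = 2.12, pKa2 = 7.21, pKa3 = 12.38. Each pKa is the crossover between adjacent species; pH = 4.3 lies in the region where H₂PO₄⁻ predominates.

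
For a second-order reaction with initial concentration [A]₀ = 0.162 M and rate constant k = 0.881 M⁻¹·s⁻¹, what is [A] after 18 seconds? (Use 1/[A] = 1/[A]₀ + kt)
0.0454 M

1/[A] = 1/[A]₀ + k·t = 1/0.162 + (0.881)·(18) = 6.1728 + 15.8580 = 22.0308
[A] = 1/22.0308 = 0.0454 M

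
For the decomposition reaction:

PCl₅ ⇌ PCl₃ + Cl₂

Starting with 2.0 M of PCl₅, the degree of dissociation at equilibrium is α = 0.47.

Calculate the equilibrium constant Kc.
K_c = 0.8336

x = α·[A]₀ = 0.47 × 2.0 = 0.94 M dissociated.
At eq: [PCl₅] = 2.0 − 0.94 = 1.06 M; [PCl₃] = [Cl₂] = x = 0.94 M.
Kc = [PCl₃][Cl₂]/[PCl₅] = (0.94)²/1.06 = 0.8336.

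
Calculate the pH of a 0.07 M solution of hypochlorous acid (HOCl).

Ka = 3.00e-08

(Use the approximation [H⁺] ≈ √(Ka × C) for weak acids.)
pH = 4.34

[H⁺] = √(Ka × C) = √(3.00e-08 × 0.07) = 4.5826e-05. pH = -log(4.5826e-05)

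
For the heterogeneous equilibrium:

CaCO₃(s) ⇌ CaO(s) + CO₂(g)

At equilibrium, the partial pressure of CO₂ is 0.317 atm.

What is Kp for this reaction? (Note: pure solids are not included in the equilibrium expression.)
K_p = 0.317

Solids (CaCO₃, CaO) have activity 1 and are excluded.
Kp = P(CO₂) = 0.317.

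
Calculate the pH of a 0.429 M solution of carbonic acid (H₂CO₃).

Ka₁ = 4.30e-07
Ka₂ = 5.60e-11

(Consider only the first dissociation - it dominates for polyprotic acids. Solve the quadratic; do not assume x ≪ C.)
pH = 3.37

x² + Ka₁·x − Ka₁·C = 0 with Ka₁ = 4.30e-07, C = 0.429.
x = (−Ka₁ + √(Ka₁² + 4·Ka₁·C))/2 = 4.2928e-04 M, so pH = 3.37.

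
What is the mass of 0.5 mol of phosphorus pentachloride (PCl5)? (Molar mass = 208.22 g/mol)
Mass = 0.5 mol × 208.22 g/mol = 104.1 g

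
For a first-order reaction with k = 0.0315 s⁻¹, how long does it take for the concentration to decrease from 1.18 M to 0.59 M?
22.00 s

From ln[A] = ln[A]₀ - k·t: t = ln([A]₀/[A])/k = ln(1.18/0.59)/0.0315 = ln(2.0000)/0.0315 = 0.6931/0.0315 = 22.00 s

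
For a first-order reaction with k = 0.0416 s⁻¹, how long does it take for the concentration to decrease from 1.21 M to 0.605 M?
16.66 s

From ln[A] = ln[A]₀ - k·t: t = ln([A]₀/[A])/k = ln(1.21/0.605)/0.0416 = ln(2.0000)/0.0416 = 0.6931/0.0416 = 16.66 s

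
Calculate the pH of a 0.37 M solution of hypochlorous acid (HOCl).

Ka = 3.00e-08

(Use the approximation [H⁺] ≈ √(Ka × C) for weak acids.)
pH = 3.98

[H⁺] = √(Ka × C) = √(3.00e-08 × 0.37) = 1.0536e-04. pH = -log(1.0536e-04)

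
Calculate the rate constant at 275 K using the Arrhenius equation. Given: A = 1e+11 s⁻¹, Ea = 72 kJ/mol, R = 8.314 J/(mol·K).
2.11e-03 s⁻¹

k = A·exp(-Ea/(R·T)) = 1e+11·exp(-72000/(8.314·275)) = 1e+11·exp(-31.4912) = 1e+11·2.1063e-14 = 2.11e-03 s⁻¹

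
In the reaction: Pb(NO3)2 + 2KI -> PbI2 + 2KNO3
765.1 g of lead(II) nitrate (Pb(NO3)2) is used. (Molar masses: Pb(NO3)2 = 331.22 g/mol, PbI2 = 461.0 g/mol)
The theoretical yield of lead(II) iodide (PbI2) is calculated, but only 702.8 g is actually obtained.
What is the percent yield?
Moles of Pb(NO3)2 = 765.1 g ÷ 331.22 g/mol = 2.30995 mol
Mole ratio: 1 mol PbI2 / 1 mol Pb(NO3)2
Moles of PbI2 = 2.30995 × (1/1) = 2.30995 mol
Theoretical yield = 2.30995 mol × 461.0 g/mol = 1064.9 g
Actual yield = 702.8 g
Percent yield = (702.8 / 1064.9) × 100% = 66.0%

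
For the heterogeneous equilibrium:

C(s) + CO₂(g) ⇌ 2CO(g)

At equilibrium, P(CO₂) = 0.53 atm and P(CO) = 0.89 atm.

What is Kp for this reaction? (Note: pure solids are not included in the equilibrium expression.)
K_p = 1.495

Solid C is excluded.
Kp = P(CO)²/P(CO₂) = (0.89)²/0.53 = 0.7921/0.53 = 1.495.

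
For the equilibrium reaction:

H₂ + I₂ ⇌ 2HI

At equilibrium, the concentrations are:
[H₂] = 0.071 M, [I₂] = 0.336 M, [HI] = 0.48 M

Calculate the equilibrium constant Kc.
K_c = 9.6579

Kc = ([HI]^2) / ([H₂] × [I₂])
   = ((0.48)^2) / ((0.071)·(0.336))
   = 0.2304 / 0.023856 = 9.6579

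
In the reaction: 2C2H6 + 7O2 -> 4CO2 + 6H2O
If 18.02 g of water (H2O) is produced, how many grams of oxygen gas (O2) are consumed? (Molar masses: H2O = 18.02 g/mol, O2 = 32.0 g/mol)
Moles of H2O = 18.02 g ÷ 18.02 g/mol = 1 mol
Mole ratio: 7 mol O2 / 6 mol H2O
Moles of O2 = 1 × (7/6) = 1.16667 mol
Mass of O2 = 1.16667 mol × 32.0 g/mol = 37.33 g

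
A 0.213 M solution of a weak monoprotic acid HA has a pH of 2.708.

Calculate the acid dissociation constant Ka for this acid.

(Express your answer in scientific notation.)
K_a = 1.82e-05

[H⁺] = 10^(−pH) = 10^(−2.708) = 1.959e-03 M. For HA ⇌ H⁺ + A⁻, Ka = x²/(C − x) = (1.959e-03)²/(0.213 − 1.959e-03) = 1.82e-05.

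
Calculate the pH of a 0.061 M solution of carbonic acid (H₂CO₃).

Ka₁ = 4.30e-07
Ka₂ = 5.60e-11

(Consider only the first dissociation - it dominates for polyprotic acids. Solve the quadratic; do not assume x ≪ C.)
pH = 3.79

x² + Ka₁·x − Ka₁·C = 0 with Ka₁ = 4.30e-07, C = 0.061.
x = (−Ka₁ + √(Ka₁² + 4·Ka₁·C))/2 = 1.6174e-04 M, so pH = 3.79.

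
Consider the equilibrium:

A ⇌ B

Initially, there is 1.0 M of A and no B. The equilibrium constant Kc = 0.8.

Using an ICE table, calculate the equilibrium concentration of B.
[B] = 0.444 M

ICE: [A] = 1.0 − x, [B] = x.
Kc = x/(1.0 − x) = 0.8 ⇒ x = 0.8·1.0/(1 + 0.8) = 0.8/1.8 = 0.4444.
[B] = x = 0.444 M.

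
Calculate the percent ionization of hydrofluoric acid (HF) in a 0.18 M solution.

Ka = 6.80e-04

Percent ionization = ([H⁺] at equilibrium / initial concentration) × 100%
Percent ionization = 5.96%

Let x = [H⁺]. Ka = x²/(C - x) ⇒ x² + (6.80e-04)x - (6.80e-04)(0.18) = 0. x = 1.0729e-02. Percent = (1.0729e-02/0.18) × 100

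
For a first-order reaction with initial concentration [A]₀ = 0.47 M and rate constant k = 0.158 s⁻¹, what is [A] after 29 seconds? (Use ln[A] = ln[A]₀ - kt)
0.0048 M

ln[A] = ln[A]₀ - k·t = ln(0.47) - (0.158)·(29) = -0.7550 - 4.5820 = -5.3370
[A] = e^(-5.3370) = 0.0048 M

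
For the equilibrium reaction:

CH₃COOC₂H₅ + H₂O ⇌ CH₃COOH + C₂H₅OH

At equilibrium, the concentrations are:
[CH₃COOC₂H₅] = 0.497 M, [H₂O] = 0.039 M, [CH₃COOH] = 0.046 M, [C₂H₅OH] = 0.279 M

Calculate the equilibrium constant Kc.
K_c = 0.6621

Kc = ([CH₃COOH] × [C₂H₅OH]) / ([CH₃COOC₂H₅] × [H₂O])
   = ((0.046)·(0.279)) / ((0.497)·(0.039))
   = 0.012834 / 0.019383 = 0.6621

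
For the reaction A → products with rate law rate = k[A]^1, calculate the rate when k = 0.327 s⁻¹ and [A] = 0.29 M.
0.09483 M/s

rate = k·[A]^1 = 0.327·(0.29)^1 = 0.327·0.29 = 0.09483 M/s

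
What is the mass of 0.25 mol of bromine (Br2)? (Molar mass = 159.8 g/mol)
Mass = 0.25 mol × 159.8 g/mol = 39.95 g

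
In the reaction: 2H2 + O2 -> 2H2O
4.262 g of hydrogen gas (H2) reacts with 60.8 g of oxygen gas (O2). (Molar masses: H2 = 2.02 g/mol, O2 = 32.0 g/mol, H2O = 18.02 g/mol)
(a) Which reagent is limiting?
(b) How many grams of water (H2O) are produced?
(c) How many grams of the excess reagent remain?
(a) H2, (b) 38.02 g, (c) 27.04 g

Moles of H2 = 4.262 g ÷ 2.02 g/mol = 2.1099 mol
Moles of O2 = 60.8 g ÷ 32.0 g/mol = 1.9 mol
Moles ÷ coefficient: H2: 2.1099/2 = 1.055, O2: 1.9/1 = 1.9
(a) H2 has the smaller value, so H2 is the limiting reagent.
(b) Moles of H2O = 2.1099 mol H2 × (2/2) = 2.1099 mol; mass = 2.1099 mol × 18.02 g/mol = 38.02 g
(c) O2 consumed = 2.1099 × (1/2) = 1.05495 mol; remaining = 1.9 − 1.05495 = 0.84505 mol; mass = 0.84505 mol × 32.0 g/mol = 27.04 g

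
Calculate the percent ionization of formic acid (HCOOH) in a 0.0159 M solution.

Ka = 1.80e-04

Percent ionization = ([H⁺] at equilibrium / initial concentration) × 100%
Percent ionization = 10.1%

Let x = [H⁺]. Ka = x²/(C - x) ⇒ x² + (1.80e-04)x - (1.80e-04)(0.0159) = 0. x = 1.6041e-03. Percent = (1.6041e-03/0.0159) × 100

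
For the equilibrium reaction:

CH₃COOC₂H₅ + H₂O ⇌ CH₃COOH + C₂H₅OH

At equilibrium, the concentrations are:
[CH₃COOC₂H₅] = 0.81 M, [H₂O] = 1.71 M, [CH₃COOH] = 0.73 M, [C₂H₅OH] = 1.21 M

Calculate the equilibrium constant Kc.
K_c = 0.6377

Kc = ([CH₃COOH] × [C₂H₅OH]) / ([CH₃COOC₂H₅] × [H₂O])
   = ((0.73)·(1.21)) / ((0.81)·(1.71))
   = 0.8833 / 1.3851 = 0.6377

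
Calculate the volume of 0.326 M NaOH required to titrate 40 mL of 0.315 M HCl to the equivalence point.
V_{base} = 38.7 mL

At equivalence: moles acid = moles base.
moles HCl = 0.315 M × 0.04 L = 0.0126 mol
V_NaOH = 0.0126 mol ÷ 0.326 M = 0.03865 L = 38.7 mL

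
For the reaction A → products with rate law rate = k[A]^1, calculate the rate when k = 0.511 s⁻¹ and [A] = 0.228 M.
0.1165 M/s

rate = k·[A]^1 = 0.511·(0.228)^1 = 0.511·0.228 = 0.1165 M/s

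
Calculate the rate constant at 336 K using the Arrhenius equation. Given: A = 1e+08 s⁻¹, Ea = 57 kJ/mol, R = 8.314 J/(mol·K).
1.38e-01 s⁻¹

k = A·exp(-Ea/(R·T)) = 1e+08·exp(-57000/(8.314·336)) = 1e+08·exp(-20.4045) = 1e+08·1.3755e-09 = 1.38e-01 s⁻¹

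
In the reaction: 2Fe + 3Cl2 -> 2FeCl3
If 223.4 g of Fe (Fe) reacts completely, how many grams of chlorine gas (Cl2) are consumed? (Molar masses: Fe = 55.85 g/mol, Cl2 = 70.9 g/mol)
Moles of Fe = 223.4 g ÷ 55.85 g/mol = 4 mol
Mole ratio: 3 mol Cl2 / 2 mol Fe
Moles of Cl2 = 4 × (3/2) = 6 mol
Mass of Cl2 = 6 mol × 70.9 g/mol = 425.4 g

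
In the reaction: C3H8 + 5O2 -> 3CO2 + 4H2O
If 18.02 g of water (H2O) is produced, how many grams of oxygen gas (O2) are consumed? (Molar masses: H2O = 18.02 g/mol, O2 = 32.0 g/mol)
Moles of H2O = 18.02 g ÷ 18.02 g/mol = 1 mol
Mole ratio: 5 mol O2 / 4 mol H2O
Moles of O2 = 1 × (5/4) = 1.25 mol
Mass of O2 = 1.25 mol × 32.0 g/mol = 40 g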